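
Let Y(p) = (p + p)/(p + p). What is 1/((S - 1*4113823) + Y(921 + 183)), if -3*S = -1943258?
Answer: -3/10398208 ≈ -2.8851e-7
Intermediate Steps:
S = 1943258/3 (S = -⅓*(-1943258) = 1943258/3 ≈ 6.4775e+5)
Y(p) = 1 (Y(p) = (2*p)/((2*p)) = (2*p)*(1/(2*p)) = 1)
1/((S - 1*4113823) + Y(921 + 183)) = 1/((1943258/3 - 1*4113823) + 1) = 1/((1943258/3 - 4113823) + 1) = 1/(-10398211/3 + 1) = 1/(-10398208/3) = -3/10398208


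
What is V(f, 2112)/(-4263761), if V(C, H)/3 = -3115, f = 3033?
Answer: 9345/4263761 ≈ 0.0021917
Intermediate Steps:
V(C, H) = -9345 (V(C, H) = 3*(-3115) = -9345)
V(f, 2112)/(-4263761) = -9345/(-4263761) = -9345*(-1/4263761) = 9345/4263761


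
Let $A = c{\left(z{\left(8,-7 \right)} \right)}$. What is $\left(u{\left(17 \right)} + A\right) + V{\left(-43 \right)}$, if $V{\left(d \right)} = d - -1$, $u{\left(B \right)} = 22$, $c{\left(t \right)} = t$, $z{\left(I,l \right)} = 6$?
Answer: $-14$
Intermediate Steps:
$V{\left(d \right)} = 1 + d$ ($V{\left(d \right)} = d + 1 = 1 + d$)
$A = 6$
$\left(u{\left(17 \right)} + A\right) + V{\left(-43 \right)} = \left(22 + 6\right) + \left(1 - 43\right) = 28 - 42 = -14$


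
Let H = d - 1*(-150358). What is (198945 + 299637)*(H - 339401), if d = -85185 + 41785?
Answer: -115891895826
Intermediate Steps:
d = -43400
H = 106958 (H = -43400 - 1*(-150358) = -43400 + 150358 = 106958)
(198945 + 299637)*(H - 339401) = (198945 + 299637)*(106958 - 339401) = 498582*(-232443) = -115891895826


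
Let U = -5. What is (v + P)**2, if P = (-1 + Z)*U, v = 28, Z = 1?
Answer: 784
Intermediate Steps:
P = 0 (P = (-1 + 1)*(-5) = 0*(-5) = 0)
(v + P)**2 = (28 + 0)**2 = 28**2 = 784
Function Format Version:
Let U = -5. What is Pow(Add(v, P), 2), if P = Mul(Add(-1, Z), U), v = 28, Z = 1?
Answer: 784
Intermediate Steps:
P = 0 (P = Mul(Add(-1, 1), -5) = Mul(0, -5) = 0)
Pow(Add(v, P), 2) = Pow(Add(28, 0), 2) = Pow(28, 2) = 784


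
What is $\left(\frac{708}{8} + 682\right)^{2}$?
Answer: $\frac{2374681}{4} \approx 5.9367 \cdot 10^{5}$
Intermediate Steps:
$\left(\frac{708}{8} + 682\right)^{2} = \left(708 \cdot \frac{1}{8} + 682\right)^{2} = \left(\frac{177}{2} + 682\right)^{2} = \left(\frac{1541}{2}\right)^{2} = \frac{2374681}{4}$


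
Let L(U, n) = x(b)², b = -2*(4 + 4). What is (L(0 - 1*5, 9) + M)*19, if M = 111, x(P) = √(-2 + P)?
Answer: 1767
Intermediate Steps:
b = -16 (b = -2*8 = -16)
L(U, n) = -18 (L(U, n) = (√(-2 - 16))² = (√(-18))² = (3*I*√2)² = -18)
(L(0 - 1*5, 9) + M)*19 = (-18 + 111)*19 = 93*19 = 1767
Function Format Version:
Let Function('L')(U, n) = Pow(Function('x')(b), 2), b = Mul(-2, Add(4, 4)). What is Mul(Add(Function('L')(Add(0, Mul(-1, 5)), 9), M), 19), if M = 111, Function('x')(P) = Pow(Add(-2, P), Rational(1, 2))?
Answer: 1767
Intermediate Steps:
b = -16 (b = Mul(-2, 8) = -16)
Function('L')(U, n) = -18 (Function('L')(U, n) = Pow(Pow(Add(-2, -16), Rational(1, 2)), 2) = Pow(Pow(-18, Rational(1, 2)), 2) = Pow(Mul(3, I, Pow(2, Rational(1, 2))), 2) = -18)
Mul(Add(Function('L')(Add(0, Mul(-1, 5)), 9), M), 19) = Mul(Add(-18, 111), 19) = Mul(93, 19) = 1767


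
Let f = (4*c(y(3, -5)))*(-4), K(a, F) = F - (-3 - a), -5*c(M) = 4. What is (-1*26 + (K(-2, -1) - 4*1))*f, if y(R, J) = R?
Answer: -384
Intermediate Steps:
c(M) = -⅘ (c(M) = -⅕*4 = -⅘)
K(a, F) = 3 + F + a (K(a, F) = F + (3 + a) = 3 + F + a)
f = 64/5 (f = (4*(-⅘))*(-4) = -16/5*(-4) = 64/5 ≈ 12.800)
(-1*26 + (K(-2, -1) - 4*1))*f = (-1*26 + ((3 - 1 - 2) - 4*1))*(64/5) = (-26 + (0 - 4))*(64/5) = (-26 - 4)*(64/5) = -30*64/5 = -384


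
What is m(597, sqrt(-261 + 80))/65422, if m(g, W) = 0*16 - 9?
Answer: -9/65422 ≈ -0.00013757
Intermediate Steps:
m(g, W) = -9 (m(g, W) = 0 - 9 = -9)
m(597, sqrt(-261 + 80))/65422 = -9/65422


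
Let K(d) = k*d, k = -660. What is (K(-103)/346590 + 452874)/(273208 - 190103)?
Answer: 5232055588/960112065 ≈ 5.4494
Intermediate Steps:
K(d) = -660*d
(K(-103)/346590 + 452874)/(273208 - 190103) = (-660*(-103)/346590 + 452874)/(273208 - 190103) = (67980*(1/346590) + 452874)/83105 = (2266/11553 + 452874)*(1/83105) = (5232055588/11553)*(1/83105) = 5232055588/960112065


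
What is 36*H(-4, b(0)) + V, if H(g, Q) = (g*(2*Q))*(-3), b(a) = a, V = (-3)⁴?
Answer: 81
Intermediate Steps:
V = 81
H(g, Q) = -6*Q*g (H(g, Q) = (2*Q*g)*(-3) = -6*Q*g)
36*H(-4, b(0)) + V = 36*(-6*0*(-4)) + 81 = 36*0 + 81 = 0 + 81 = 81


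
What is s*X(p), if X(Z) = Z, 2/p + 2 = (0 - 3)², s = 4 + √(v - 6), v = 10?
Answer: 12/7 ≈ 1.7143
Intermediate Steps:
s = 6 (s = 4 + √(10 - 6) = 4 + √4 = 4 + 2 = 6)
p = 2/7 (p = 2/(-2 + (0 - 3)²) = 2/(-2 + (-3)²) = 2/(-2 + 9) = 2/7 ≈ 0.28571)
s*X(p) = 6*(2/7) = 12/7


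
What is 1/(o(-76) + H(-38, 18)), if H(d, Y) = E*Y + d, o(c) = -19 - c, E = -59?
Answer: -1/1043 ≈ -0.00095877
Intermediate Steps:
H(d, Y) = d - 59*Y (H(d, Y) = -59*Y + d = d - 59*Y)
1/(o(-76) + H(-38, 18)) = 1/((-19 - 1*(-76)) + (-38 - 59*18)) = 1/((-19 + 76) + (-38 - 1062)) = 1/(57 - 1100) = 1/(-1043) = -1/1043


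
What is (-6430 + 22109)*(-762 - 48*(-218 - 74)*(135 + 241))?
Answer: 82616633466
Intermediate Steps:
(-6430 + 22109)*(-762 - 48*(-218 - 74)*(135 + 241)) = 15679*(-762 - (-14016)*376) = 15679*(-762 - 48*(-109792)) = 15679*(-762 + 5270016) = 15679*5269254 = 82616633466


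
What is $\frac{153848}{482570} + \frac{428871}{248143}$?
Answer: $\frac{122568291367}{59873183755} \approx 2.0471$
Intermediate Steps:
$\frac{153848}{482570} + \frac{428871}{248143} = 153848 \cdot \frac{1}{482570} + 428871 \cdot \frac{1}{248143} = \frac{76924}{241285} + \frac{428871}{248143} = \frac{122568291367}{59873183755}$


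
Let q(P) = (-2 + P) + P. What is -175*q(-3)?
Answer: 1400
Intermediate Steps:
q(P) = -2 + 2*P
-175*q(-3) = -175*(-2 + 2*(-3)) = -175*(-2 - 6) = -175*(-8) = 1400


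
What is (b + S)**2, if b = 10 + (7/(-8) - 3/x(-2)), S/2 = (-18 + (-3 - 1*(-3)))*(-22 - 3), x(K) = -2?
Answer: 53071225/64 ≈ 8.2924e+5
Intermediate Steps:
S = 900 (S = 2*((-18 + (-3 - 1*(-3)))*(-22 - 3)) = 2*((-18 + (-3 + 3))*(-25)) = 2*((-18 + 0)*(-25)) = 2*(-18*(-25)) = 2*450 = 900)
b = 85/8 (b = 10 + (7/(-8) - 3/(-2)) = 10 + (7*(-1/8) - 3*(-1/2)) = 10 + (-7/8 + 3/2) = 10 + 5/8 = 85/8 ≈ 10.625)
(b + S)**2 = (85/8 + 900)**2 = (7285/8)**2 = 53071225/64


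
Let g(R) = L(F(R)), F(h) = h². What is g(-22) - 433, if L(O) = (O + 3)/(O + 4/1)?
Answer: -210817/488 ≈ -432.00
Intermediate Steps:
L(O) = (3 + O)/(4 + O) (L(O) = (3 + O)/(O + 4*1) = (3 + O)/(O + 4) = (3 + O)/(4 + O))
g(R) = (3 + R²)/(4 + R²)
g(-22) - 433 = (3 + (-22)²)/(4 + (-22)²) - 433 = (3 + 484)/(4 + 484) - 433 = 487/488 - 433 = -210817/488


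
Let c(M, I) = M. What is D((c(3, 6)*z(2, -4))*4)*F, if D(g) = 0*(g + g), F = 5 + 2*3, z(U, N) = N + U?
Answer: 0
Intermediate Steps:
F = 11 (F = 5 + 6 = 11)
D(g) = 0 (D(g) = 0*(2*g) = 0)
D((c(3, 6)*z(2, -4))*4)*F = 0*11 = 0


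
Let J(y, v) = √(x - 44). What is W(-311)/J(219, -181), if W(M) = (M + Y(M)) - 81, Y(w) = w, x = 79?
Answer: -703*√35/35 ≈ -118.83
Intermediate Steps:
J(y, v) = √35 (J(y, v) = √(79 - 44) = √35)
W(M) = -81 + 2*M (W(M) = (M + M) - 81 = 2*M - 81 = -81 + 2*M)
W(-311)/J(219, -181) = (-81 + 2*(-311))/(√35) = (-81 - 622)*(√35/35) = -703*√35/35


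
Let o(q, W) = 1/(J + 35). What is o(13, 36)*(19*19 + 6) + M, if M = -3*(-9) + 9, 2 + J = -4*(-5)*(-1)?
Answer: 835/13 ≈ 64.231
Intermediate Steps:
J = -22 (J = -2 - 4*(-5)*(-1) = -2 + 20*(-1) = -2 - 20 = -22)
o(q, W) = 1/13 (o(q, W) = 1/(-22 + 35) = 1/13)
M = 36 (M = 27 + 9 = 36)
o(13, 36)*(19*19 + 6) + M = (19*19 + 6)/13 + 36 = (361 + 6)/13 + 36 = (1/13)*367 + 36 = 367/13 + 36 = 835/13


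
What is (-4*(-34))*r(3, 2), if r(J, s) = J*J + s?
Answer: 1496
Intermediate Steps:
r(J, s) = s + J**2 (r(J, s) = J**2 + s = s + J**2)
(-4*(-34))*r(3, 2) = (-4*(-34))*(2 + 3**2) = 136*(2 + 9) = 136*11 = 1496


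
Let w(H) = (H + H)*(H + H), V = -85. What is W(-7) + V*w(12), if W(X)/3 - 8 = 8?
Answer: -48912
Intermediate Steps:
W(X) = 48 (W(X) = 24 + 3*8 = 24 + 24 = 48)
w(H) = 4*H**2 (w(H) = (2*H)*(2*H) = 4*H**2)
W(-7) + V*w(12) = 48 - 340*12**2 = 48 - 340*144 = 48 - 85*576 = 48 - 48960 = -48912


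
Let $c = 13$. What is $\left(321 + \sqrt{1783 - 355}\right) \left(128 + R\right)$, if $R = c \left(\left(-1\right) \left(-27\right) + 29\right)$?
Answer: $274776 + 1712 \sqrt{357} \approx 3.0712 \cdot 10^{5}$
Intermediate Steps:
$R = 728$ ($R = 13 \left(\left(-1\right) \left(-27\right) + 29\right) = 13 \left(27 + 29\right) = 13 \cdot 56 = 728$)
$\left(321 + \sqrt{1783 - 355}\right) \left(128 + R\right) = \left(321 + \sqrt{1783 - 355}\right) \left(128 + 728\right) = \left(321 + \sqrt{1428}\right) 856 = \left(321 + 2 \sqrt{357}\right) 856 = 274776 + 1712 \sqrt{357}$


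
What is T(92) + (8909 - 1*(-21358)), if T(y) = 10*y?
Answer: 31187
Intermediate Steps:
T(92) + (8909 - 1*(-21358)) = 10*92 + (8909 - 1*(-21358)) = 920 + (8909 + 21358) = 920 + 30267 = 31187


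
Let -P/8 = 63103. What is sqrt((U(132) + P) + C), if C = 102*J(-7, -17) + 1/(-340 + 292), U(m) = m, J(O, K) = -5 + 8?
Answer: I*sqrt(72631587)/12 ≈ 710.2*I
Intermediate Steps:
P = -504824 (P = -8*63103 = -504824)
J(O, K) = 3
C = 14687/48 (C = 102*3 + 1/(-340 + 292) = 306 + 1/(-48) = 306 - 1/48 = 14687/48 ≈ 305.98)
sqrt((U(132) + P) + C) = sqrt((132 - 504824) + 14687/48) = sqrt(-504692 + 14687/48) = sqrt(-24210529/48) = I*sqrt(72631587)/12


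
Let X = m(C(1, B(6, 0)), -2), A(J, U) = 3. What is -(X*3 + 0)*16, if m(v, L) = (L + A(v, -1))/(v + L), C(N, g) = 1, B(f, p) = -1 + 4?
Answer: 48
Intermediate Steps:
B(f, p) = 3
m(v, L) = (3 + L)/(L + v) (m(v, L) = (L + 3)/(v + L) = (3 + L)/(L + v))
X = -1 (X = (3 - 2)/(-2 + 1) = 1/(-1) = -1*1 = -1)
-(X*3 + 0)*16 = -(-1*3 + 0)*16 = -(-3 + 0)*16 = -1*(-3)*16 = 3*16 = 48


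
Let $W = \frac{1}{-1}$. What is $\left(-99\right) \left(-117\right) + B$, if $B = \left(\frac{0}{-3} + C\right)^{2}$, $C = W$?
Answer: $11584$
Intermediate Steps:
$W = -1$
$C = -1$
$B = 1$ ($B = \left(\frac{0}{-3} - 1\right)^{2} = \left(0 \left(- \frac{1}{3}\right) - 1\right)^{2} = \left(0 - 1\right)^{2} = \left(-1\right)^{2} = 1$)
$\left(-99\right) \left(-117\right) + B = \left(-99\right) \left(-117\right) + 1 = 11583 + 1 = 11584$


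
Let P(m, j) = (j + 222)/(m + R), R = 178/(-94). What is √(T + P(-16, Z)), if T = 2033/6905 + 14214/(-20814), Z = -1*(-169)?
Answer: I*√10731583081845431085/694649905 ≈ 4.7159*I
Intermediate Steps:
R = -89/47 (R = 178*(-1/94) = -89/47 ≈ -1.8936)
Z = 169
P(m, j) = (222 + j)/(-89/47 + m) (P(m, j) = (j + 222)/(m - 89/47) = (222 + j)/(-89/47 + m))
T = -9305468/23953445 (T = 2033*(1/6905) + 14214*(-1/20814) = 2033/6905 - 2369/3469 = -9305468/23953445 ≈ -0.38848)
√(T + P(-16, Z)) = √(-9305468/23953445 + 47*(222 + 169)/(-89 + 47*(-16))) = √(-9305468/23953445 + 47*391/(-89 - 752)) = √(-9305468/23953445 + 47*391/(-841)) = √(-9305468/23953445 + 47*(-1/841)*391) = √(-9305468/23953445 - 18377/841) = √(-448018357353/20144847245) = I*√10731583081845431085/694649905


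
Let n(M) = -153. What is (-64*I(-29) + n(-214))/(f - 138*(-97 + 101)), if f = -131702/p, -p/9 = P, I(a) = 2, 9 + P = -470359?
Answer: 594780336/1168459963 ≈ 0.50903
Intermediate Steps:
P = -470368 (P = -9 - 470359 = -470368)
p = 4233312 (p = -9*(-470368) = 4233312)
f = -65851/2116656 (f = -131702/4233312 = -131702*1/4233312 = -65851/2116656 ≈ -0.031111)
(-64*I(-29) + n(-214))/(f - 138*(-97 + 101)) = (-64*2 - 153)/(-65851/2116656 - 138*(-97 + 101)) = (-128 - 153)/(-65851/2116656 - 138*4) = -281/(-65851/2116656 - 552) = -281/(-1168459963/2116656) = -281*(-2116656/1168459963) = 594780336/1168459963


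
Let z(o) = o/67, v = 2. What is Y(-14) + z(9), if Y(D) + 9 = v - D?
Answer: 478/67 ≈ 7.1343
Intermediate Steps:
z(o) = o/67 (z(o) = o*(1/67) = o/67)
Y(D) = -7 - D (Y(D) = -9 + (2 - D) = -7 - D)
Y(-14) + z(9) = (-7 - 1*(-14)) + (1/67)*9 = (-7 + 14) + 9/67 = 7 + 9/67 = 478/67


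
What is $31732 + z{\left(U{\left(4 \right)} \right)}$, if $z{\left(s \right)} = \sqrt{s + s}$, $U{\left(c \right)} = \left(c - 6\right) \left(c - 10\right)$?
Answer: $31732 + 2 \sqrt{6} \approx 31737.0$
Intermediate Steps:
$U{\left(c \right)} = \left(-10 + c\right) \left(-6 + c\right)$ ($U{\left(c \right)} = \left(-6 + c\right) \left(-10 + c\right) = \left(-10 + c\right) \left(-6 + c\right)$)
$z{\left(s \right)} = \sqrt{2} \sqrt{s}$ ($z{\left(s \right)} = \sqrt{2 s} = \sqrt{2} \sqrt{s}$)
$31732 + z{\left(U{\left(4 \right)} \right)} = 31732 + \sqrt{2} \sqrt{60 + 4^{2} - 64} = 31732 + \sqrt{2} \sqrt{60 + 16 - 64} = 31732 + \sqrt{2} \sqrt{12} = 31732 + \sqrt{2} \cdot 2 \sqrt{3} = 31732 + 2 \sqrt{6}$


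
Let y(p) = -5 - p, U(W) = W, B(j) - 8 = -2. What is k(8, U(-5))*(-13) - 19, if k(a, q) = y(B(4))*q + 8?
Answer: -838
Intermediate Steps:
B(j) = 6 (B(j) = 8 - 2 = 6)
k(a, q) = 8 - 11*q (k(a, q) = (-5 - 1*6)*q + 8 = (-5 - 6)*q + 8 = -11*q + 8 = 8 - 11*q)
k(8, U(-5))*(-13) - 19 = (8 - 11*(-5))*(-13) - 19 = (8 + 55)*(-13) - 19 = 63*(-13) - 19 = -819 - 19 = -838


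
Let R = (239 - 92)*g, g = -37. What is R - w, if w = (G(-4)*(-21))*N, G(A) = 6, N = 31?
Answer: -1533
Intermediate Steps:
w = -3906 (w = (6*(-21))*31 = -126*31 = -3906)
R = -5439 (R = (239 - 92)*(-37) = 147*(-37) = -5439)
R - w = -5439 - 1*(-3906) = -5439 + 3906 = -1533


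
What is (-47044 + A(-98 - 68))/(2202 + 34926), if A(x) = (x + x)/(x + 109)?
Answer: -335147/264537 ≈ -1.2669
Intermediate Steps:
A(x) = 2*x/(109 + x) (A(x) = (2*x)/(109 + x) = 2*x/(109 + x))
(-47044 + A(-98 - 68))/(2202 + 34926) = (-47044 + 2*(-98 - 68)/(109 + (-98 - 68)))/(2202 + 34926) = (-47044 + 2*(-166)/(109 - 166))/37128 = (-47044 + 2*(-166)/(-57))*(1/37128) = (-47044 + 2*(-166)*(-1/57))*(1/37128) = (-47044 + 332/57)*(1/37128) = -2681176/57*1/37128 = -335147/264537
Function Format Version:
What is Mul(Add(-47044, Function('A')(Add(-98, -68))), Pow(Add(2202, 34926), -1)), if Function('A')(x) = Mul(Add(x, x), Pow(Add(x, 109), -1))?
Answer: Rational(-335147, 264537) ≈ -1.2669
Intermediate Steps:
Function('A')(x) = Mul(2, x, Pow(Add(109, x), -1)) (Function('A')(x) = Mul(Mul(2, x), Pow(Add(109, x), -1)) = Mul(2, x, Pow(Add(109, x), -1)))
Mul(Add(-47044, Function('A')(Add(-98, -68))), Pow(Add(2202, 34926), -1)) = Mul(Add(-47044, Mul(2, Add(-98, -68), Pow(Add(109, Add(-98, -68)), -1))), Pow(Add(2202, 34926), -1)) = Mul(Add(-47044, Mul(2, -166, Pow(Add(109, -166), -1))), Pow(37128, -1)) = Mul(Add(-47044, Mul(2, -166, Pow(-57, -1))), Rational(1, 37128)) = Mul(Add(-47044, Mul(2, -166, Rational(-1, 57))), Rational(1, 37128)) = Mul(Add(-47044, Rational(332, 57)), Rational(1, 37128)) = Mul(Rational(-2681176, 57), Rational(1, 37128)) = Rational(-335147, 264537)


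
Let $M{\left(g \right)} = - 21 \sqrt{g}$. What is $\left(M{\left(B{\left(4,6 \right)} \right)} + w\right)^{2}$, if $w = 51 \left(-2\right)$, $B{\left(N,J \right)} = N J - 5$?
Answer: $18783 + 4284 \sqrt{19} \approx 37457.0$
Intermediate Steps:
$B{\left(N,J \right)} = -5 + J N$ ($B{\left(N,J \right)} = J N - 5 = -5 + J N$)
$w = -102$
$\left(M{\left(B{\left(4,6 \right)} \right)} + w\right)^{2} = \left(- 21 \sqrt{-5 + 6 \cdot 4} - 102\right)^{2} = \left(- 21 \sqrt{-5 + 24} - 102\right)^{2} = \left(- 21 \sqrt{19} - 102\right)^{2} = \left(-102 - 21 \sqrt{19}\right)^{2}$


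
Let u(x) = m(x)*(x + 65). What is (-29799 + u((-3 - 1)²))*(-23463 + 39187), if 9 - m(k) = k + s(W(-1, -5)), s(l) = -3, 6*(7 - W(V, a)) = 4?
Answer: -473654052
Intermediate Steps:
W(V, a) = 19/3 (W(V, a) = 7 - ⅙*4 = 7 - ⅔ = 19/3)
m(k) = 12 - k (m(k) = 9 - (k - 3) = 9 - (-3 + k) = 9 + (3 - k) = 12 - k)
u(x) = (12 - x)*(65 + x) (u(x) = (12 - x)*(x + 65) = (12 - x)*(65 + x))
(-29799 + u((-3 - 1)²))*(-23463 + 39187) = (-29799 - (-12 + (-3 - 1)²)*(65 + (-3 - 1)²))*(-23463 + 39187) = (-29799 - (-12 + (-4)²)*(65 + (-4)²))*15724 = (-29799 - (-12 + 16)*(65 + 16))*15724 = (-29799 - 1*4*81)*15724 = (-29799 - 324)*15724 = -30123*15724 = -473654052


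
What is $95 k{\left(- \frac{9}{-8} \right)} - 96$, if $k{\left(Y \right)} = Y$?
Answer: $\frac{87}{8} \approx 10.875$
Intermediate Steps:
$95 k{\left(- \frac{9}{-8} \right)} - 96 = 95 \left(- \frac{9}{-8}\right) - 96 = 95 \left(\left(-9\right) \left(- \frac{1}{8}\right)\right) - 96 = 95 \cdot \frac{9}{8} - 96 = \frac{855}{8} - 96 = \frac{87}{8}$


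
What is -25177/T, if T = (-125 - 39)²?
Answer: -25177/26896 ≈ -0.93609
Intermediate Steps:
T = 26896 (T = (-164)² = 26896)
-25177/T = -25177/26896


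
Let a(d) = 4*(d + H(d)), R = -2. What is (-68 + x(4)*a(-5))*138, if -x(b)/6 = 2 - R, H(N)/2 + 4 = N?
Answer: 295320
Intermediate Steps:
H(N) = -8 + 2*N
x(b) = -24 (x(b) = -6*(2 - 1*(-2)) = -6*(2 + 2) = -6*4 = -24)
a(d) = -32 + 12*d (a(d) = 4*(d + (-8 + 2*d)) = 4*(-8 + 3*d) = -32 + 12*d)
(-68 + x(4)*a(-5))*138 = (-68 - 24*(-32 + 12*(-5)))*138 = (-68 - 24*(-32 - 60))*138 = (-68 - 24*(-92))*138 = (-68 + 2208)*138 = 2140*138 = 295320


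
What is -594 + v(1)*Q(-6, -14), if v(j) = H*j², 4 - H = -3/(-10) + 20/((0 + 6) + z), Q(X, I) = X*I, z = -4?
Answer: -5616/5 ≈ -1123.2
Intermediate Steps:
Q(X, I) = I*X
H = -63/10 (H = 4 - (-3/(-10) + 20/((0 + 6) - 4)) = 4 - (-3*(-⅒) + 20/(6 - 4)) = 4 - (3/10 + 20/2) = 4 - (3/10 + 20*(½)) = 4 - (3/10 + 10) = 4 - 1*103/10 = 4 - 103/10 = -63/10 ≈ -6.3000)
v(j) = -63*j²/10
-594 + v(1)*Q(-6, -14) = -594 + (-63/10*1²)*(-14*(-6)) = -594 - 63/10*1*84 = -594 - 63/10*84 = -594 - 2646/5 = -5616/5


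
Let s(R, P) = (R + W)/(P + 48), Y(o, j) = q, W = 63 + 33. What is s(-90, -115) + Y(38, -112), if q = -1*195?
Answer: -13071/67 ≈ -195.09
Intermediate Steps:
W = 96
q = -195
Y(o, j) = -195
s(R, P) = (96 + R)/(48 + P) (s(R, P) = (R + 96)/(P + 48) = (96 + R)/(48 + P))
s(-90, -115) + Y(38, -112) = (96 - 90)/(48 - 115) - 195 = 6/(-67) - 195 = -1/67*6 - 195 = -6/67 - 195 = -13071/67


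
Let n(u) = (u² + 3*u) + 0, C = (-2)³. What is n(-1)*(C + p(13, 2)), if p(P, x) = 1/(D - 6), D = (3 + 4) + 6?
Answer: 110/7 ≈ 15.714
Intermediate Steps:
C = -8
D = 13 (D = 7 + 6 = 13)
p(P, x) = ⅐ (p(P, x) = 1/(13 - 6) = 1/7 = ⅐)
n(u) = u² + 3*u
n(-1)*(C + p(13, 2)) = (-(3 - 1))*(-8 + ⅐) = -1*2*(-55/7) = -2*(-55/7) = 110/7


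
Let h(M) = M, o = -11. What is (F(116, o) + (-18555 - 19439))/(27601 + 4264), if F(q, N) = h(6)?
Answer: -37988/31865 ≈ -1.1922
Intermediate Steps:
F(q, N) = 6
(F(116, o) + (-18555 - 19439))/(27601 + 4264) = (6 + (-18555 - 19439))/(27601 + 4264) = (6 - 37994)/31865 = -37988*1/31865 = -37988/31865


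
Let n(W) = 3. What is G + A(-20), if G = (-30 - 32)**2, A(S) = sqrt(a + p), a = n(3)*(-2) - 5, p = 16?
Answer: 3844 + sqrt(5) ≈ 3846.2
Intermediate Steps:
a = -11 (a = 3*(-2) - 5 = -6 - 5 = -11)
A(S) = sqrt(5) (A(S) = sqrt(-11 + 16) = sqrt(5))
G = 3844 (G = (-62)**2 = 3844)
G + A(-20) = 3844 + sqrt(5)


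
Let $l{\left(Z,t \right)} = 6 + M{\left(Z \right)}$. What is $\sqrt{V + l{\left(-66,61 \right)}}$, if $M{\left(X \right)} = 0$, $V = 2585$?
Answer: $\sqrt{2591} \approx 50.902$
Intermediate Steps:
$l{\left(Z,t \right)} = 6$ ($l{\left(Z,t \right)} = 6 + 0 = 6$)
$\sqrt{V + l{\left(-66,61 \right)}} = \sqrt{2585 + 6} = \sqrt{2591}$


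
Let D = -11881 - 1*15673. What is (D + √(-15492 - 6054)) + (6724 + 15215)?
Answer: -5615 + 9*I*√266 ≈ -5615.0 + 146.79*I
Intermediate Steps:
D = -27554 (D = -11881 - 15673 = -27554)
(D + √(-15492 - 6054)) + (6724 + 15215) = (-27554 + √(-15492 - 6054)) + (6724 + 15215) = (-27554 + √(-21546)) + 21939 = (-27554 + 9*I*√266) + 21939 = -5615 + 9*I*√266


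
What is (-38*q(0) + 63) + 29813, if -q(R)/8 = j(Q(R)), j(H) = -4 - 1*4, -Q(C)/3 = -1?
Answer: 27444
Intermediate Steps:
Q(C) = 3 (Q(C) = -3*(-1) = 3)
j(H) = -8 (j(H) = -4 - 4 = -8)
q(R) = 64 (q(R) = -8*(-8) = 64)
(-38*q(0) + 63) + 29813 = (-38*64 + 63) + 29813 = (-2432 + 63) + 29813 = -2369 + 29813 = 27444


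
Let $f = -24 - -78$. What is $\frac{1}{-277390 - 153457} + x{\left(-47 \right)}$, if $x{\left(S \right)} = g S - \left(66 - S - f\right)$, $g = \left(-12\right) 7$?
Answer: $\frac{1675563982}{430847} \approx 3889.0$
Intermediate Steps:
$f = 54$ ($f = -24 + 78 = 54$)
$g = -84$
$x{\left(S \right)} = -12 - 83 S$ ($x{\left(S \right)} = - 84 S + \left(\left(S + 54\right) - 66\right) = - 84 S + \left(\left(54 + S\right) - 66\right) = - 84 S + \left(-12 + S\right) = -12 - 83 S$)
$\frac{1}{-277390 - 153457} + x{\left(-47 \right)} = \frac{1}{-277390 - 153457} - -3889 = \frac{1}{-430847} + \left(-12 + 3901\right) = - \frac{1}{430847} + 3889 = \frac{1675563982}{430847}$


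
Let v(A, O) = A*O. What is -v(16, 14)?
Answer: -224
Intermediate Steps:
-v(16, 14) = -16*14 = -1*224 = -224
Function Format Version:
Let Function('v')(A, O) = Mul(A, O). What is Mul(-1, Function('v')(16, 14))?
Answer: -224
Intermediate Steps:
Mul(-1, Function('v')(16, 14)) = Mul(-1, Mul(16, 14)) = Mul(-1, 224) = -224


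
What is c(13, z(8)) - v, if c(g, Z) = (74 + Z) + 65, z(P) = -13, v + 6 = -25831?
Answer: 25963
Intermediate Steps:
v = -25837 (v = -6 - 25831 = -25837)
c(g, Z) = 139 + Z
c(13, z(8)) - v = (139 - 13) - 1*(-25837) = 126 + 25837 = 25963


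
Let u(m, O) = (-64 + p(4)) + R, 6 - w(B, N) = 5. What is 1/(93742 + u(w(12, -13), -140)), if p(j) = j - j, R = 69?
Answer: 1/93747 ≈ 1.0667e-5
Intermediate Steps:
w(B, N) = 1 (w(B, N) = 6 - 1*5 = 6 - 5 = 1)
p(j) = 0
u(m, O) = 5 (u(m, O) = (-64 + 0) + 69 = -64 + 69 = 5)
1/(93742 + u(w(12, -13), -140)) = 1/(93742 + 5) = 1/93747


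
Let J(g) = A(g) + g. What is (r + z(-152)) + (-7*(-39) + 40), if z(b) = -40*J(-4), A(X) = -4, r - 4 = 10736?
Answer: 11373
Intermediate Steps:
r = 10740 (r = 4 + 10736 = 10740)
J(g) = -4 + g
z(b) = 320 (z(b) = -40*(-4 - 4) = -40*(-8) = 320)
(r + z(-152)) + (-7*(-39) + 40) = (10740 + 320) + (-7*(-39) + 40) = 11060 + (273 + 40) = 11060 + 313 = 11373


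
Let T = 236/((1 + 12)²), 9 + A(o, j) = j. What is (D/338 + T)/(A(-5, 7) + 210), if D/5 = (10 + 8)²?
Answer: 523/17576 ≈ 0.029756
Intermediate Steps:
D = 1620 (D = 5*(10 + 8)² = 5*18² = 5*324 = 1620)
A(o, j) = -9 + j
T = 236/169 (T = 236/(13²) = 236/169 ≈ 1.3965)
(D/338 + T)/(A(-5, 7) + 210) = (1620/338 + 236/169)/((-9 + 7) + 210) = (1620*(1/338) + 236/169)/(-2 + 210) = (810/169 + 236/169)/208 = (1046/169)*(1/208) = 523/17576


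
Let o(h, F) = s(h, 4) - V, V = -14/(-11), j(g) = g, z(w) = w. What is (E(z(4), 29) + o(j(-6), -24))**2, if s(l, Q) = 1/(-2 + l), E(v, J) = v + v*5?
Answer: 3956121/7744 ≈ 510.86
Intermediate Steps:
E(v, J) = 6*v (E(v, J) = v + 5*v = 6*v)
V = 14/11 (V = -14*(-1/11) = 14/11 ≈ 1.2727)
o(h, F) = -14/11 + 1/(-2 + h) (o(h, F) = 1/(-2 + h) - 1*14/11 = 1/(-2 + h) - 14/11 = -14/11 + 1/(-2 + h))
(E(z(4), 29) + o(j(-6), -24))**2 = (6*4 + (39 - 14*(-6))/(11*(-2 - 6)))**2 = (24 + (1/11)*(39 + 84)/(-8))**2 = (24 + (1/11)*(-1/8)*123)**2 = (24 - 123/88)**2 = (1989/88)**2 = 3956121/7744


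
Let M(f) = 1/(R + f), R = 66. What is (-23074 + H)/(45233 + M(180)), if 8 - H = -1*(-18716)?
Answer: -10278372/11127319 ≈ -0.92371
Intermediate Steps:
H = -18708 (H = 8 - (-1)*(-18716) = 8 - 1*18716 = 8 - 18716 = -18708)
M(f) = 1/(66 + f)
(-23074 + H)/(45233 + M(180)) = (-23074 - 18708)/(45233 + 1/(66 + 180)) = -41782/(45233 + 1/246) = -41782/11127319/246 = -41782*246/11127319 = -10278372/11127319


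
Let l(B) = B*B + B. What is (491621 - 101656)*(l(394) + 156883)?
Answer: 121869132045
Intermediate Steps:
l(B) = B + B² (l(B) = B² + B = B + B²)
(491621 - 101656)*(l(394) + 156883) = (491621 - 101656)*(394*(1 + 394) + 156883) = 389965*(394*395 + 156883) = 389965*(155630 + 156883) = 389965*312513 = 121869132045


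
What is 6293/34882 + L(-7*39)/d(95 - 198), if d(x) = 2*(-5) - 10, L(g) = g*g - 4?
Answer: -259945519/69764 ≈ -3726.1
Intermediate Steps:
L(g) = -4 + g**2 (L(g) = g**2 - 4 = -4 + g**2)
d(x) = -20 (d(x) = -10 - 10 = -20)
6293/34882 + L(-7*39)/d(95 - 198) = 6293/34882 + (-4 + (-7*39)**2)/(-20) = 6293*(1/34882) + (-4 + (-273)**2)*(-1/20) = 6293/34882 + (-4 + 74529)*(-1/20) = 6293/34882 + 74525*(-1/20) = 6293/34882 - 14905/4 = -259945519/69764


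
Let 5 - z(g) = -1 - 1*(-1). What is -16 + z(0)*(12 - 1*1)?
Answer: 39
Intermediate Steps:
z(g) = 5 (z(g) = 5 - (-1 - 1*(-1)) = 5 - (-1 + 1) = 5 - 1*0 = 5 + 0 = 5)
-16 + z(0)*(12 - 1*1) = -16 + 5*(12 - 1*1) = -16 + 5*(12 - 1) = -16 + 5*11 = -16 + 55 = 39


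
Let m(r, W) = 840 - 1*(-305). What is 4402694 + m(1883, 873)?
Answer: 4403839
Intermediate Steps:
m(r, W) = 1145 (m(r, W) = 840 + 305 = 1145)
4402694 + m(1883, 873) = 4402694 + 1145 = 4403839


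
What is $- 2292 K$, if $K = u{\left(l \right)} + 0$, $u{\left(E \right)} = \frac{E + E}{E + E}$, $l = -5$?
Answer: $-2292$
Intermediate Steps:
$u{\left(E \right)} = 1$ ($u{\left(E \right)} = \frac{2 E}{2 E} = 2 E \frac{1}{2 E} = 1$)
$K = 1$ ($K = 1 + 0 = 1$)
$- 2292 K = \left(-2292\right) 1 = -2292$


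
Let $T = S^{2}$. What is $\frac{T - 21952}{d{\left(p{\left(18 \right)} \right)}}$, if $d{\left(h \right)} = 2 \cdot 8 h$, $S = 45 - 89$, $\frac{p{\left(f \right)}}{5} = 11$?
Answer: $- \frac{1251}{55} \approx -22.745$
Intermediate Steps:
$p{\left(f \right)} = 55$ ($p{\left(f \right)} = 5 \cdot 11 = 55$)
$S = -44$
$T = 1936$ ($T = \left(-44\right)^{2} = 1936$)
$d{\left(h \right)} = 16 h$
$\frac{T - 21952}{d{\left(p{\left(18 \right)} \right)}} = \frac{1936 - 21952}{16 \cdot 55} = \frac{1936 - 21952}{880} = \left(-20016\right) \frac{1}{880} = - \frac{1251}{55}$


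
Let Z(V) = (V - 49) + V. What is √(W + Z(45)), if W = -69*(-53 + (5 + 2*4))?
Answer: √2801 ≈ 52.924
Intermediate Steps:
Z(V) = -49 + 2*V (Z(V) = (-49 + V) + V = -49 + 2*V)
W = 2760 (W = -69*(-53 + (5 + 8)) = -69*(-53 + 13) = -69*(-40) = 2760)
√(W + Z(45)) = √(2760 + (-49 + 2*45)) = √(2760 + (-49 + 90)) = √(2760 + 41) = √2801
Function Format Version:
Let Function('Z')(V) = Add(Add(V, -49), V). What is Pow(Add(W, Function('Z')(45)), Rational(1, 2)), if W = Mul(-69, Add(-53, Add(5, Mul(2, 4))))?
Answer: Pow(2801, Rational(1, 2)) ≈ 52.924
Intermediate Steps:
Function('Z')(V) = Add(-49, Mul(2, V)) (Function('Z')(V) = Add(Add(-49, V), V) = Add(-49, Mul(2, V)))
W = 2760 (W = Mul(-69, Add(-53, Add(5, 8))) = Mul(-69, Add(-53, 13)) = Mul(-69, -40) = 2760)
Pow(Add(W, Function('Z')(45)), Rational(1, 2)) = Pow(Add(2760, Add(-49, Mul(2, 45))), Rational(1, 2)) = Pow(Add(2760, Add(-49, 90)), Rational(1, 2)) = Pow(Add(2760, 41), Rational(1, 2)) = Pow(2801, Rational(1, 2))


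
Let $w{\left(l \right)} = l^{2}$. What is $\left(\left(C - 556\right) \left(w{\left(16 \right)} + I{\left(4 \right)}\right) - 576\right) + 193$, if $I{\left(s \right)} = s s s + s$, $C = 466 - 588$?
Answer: $-220055$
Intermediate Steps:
$C = -122$
$I{\left(s \right)} = s + s^{3}$ ($I{\left(s \right)} = s^{2} s + s = s^{3} + s = s + s^{3}$)
$\left(\left(C - 556\right) \left(w{\left(16 \right)} + I{\left(4 \right)}\right) - 576\right) + 193 = \left(\left(-122 - 556\right) \left(16^{2} + \left(4 + 4^{3}\right)\right) - 576\right) + 193 = \left(- 678 \left(256 + \left(4 + 64\right)\right) - 576\right) + 193 = \left(- 678 \left(256 + 68\right) - 576\right) + 193 = \left(\left(-678\right) 324 - 576\right) + 193 = \left(-219672 - 576\right) + 193 = -220248 + 193 = -220055$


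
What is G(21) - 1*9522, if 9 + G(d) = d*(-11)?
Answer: -9762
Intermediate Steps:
G(d) = -9 - 11*d (G(d) = -9 + d*(-11) = -9 - 11*d)
G(21) - 1*9522 = (-9 - 11*21) - 1*9522 = (-9 - 231) - 9522 = -240 - 9522 = -9762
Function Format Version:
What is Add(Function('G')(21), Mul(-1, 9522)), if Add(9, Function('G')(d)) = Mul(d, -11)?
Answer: -9762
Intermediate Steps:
Function('G')(d) = Add(-9, Mul(-11, d)) (Function('G')(d) = Add(-9, Mul(d, -11)) = Add(-9, Mul(-11, d)))
Add(Function('G')(21), Mul(-1, 9522)) = Add(Add(-9, Mul(-11, 21)), Mul(-1, 9522)) = Add(Add(-9, -231), -9522) = Add(-240, -9522) = -9762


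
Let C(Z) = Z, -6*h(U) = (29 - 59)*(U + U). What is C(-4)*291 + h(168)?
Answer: 516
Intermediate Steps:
h(U) = 10*U (h(U) = -(29 - 59)*(U + U)/6 = -(-5)*2*U = -(-10)*U = 10*U)
C(-4)*291 + h(168) = -4*291 + 10*168 = -1164 + 1680 = 516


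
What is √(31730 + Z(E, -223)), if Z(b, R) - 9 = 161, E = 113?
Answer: 10*√319 ≈ 178.61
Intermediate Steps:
Z(b, R) = 170 (Z(b, R) = 9 + 161 = 170)
√(31730 + Z(E, -223)) = √(31730 + 170) = √31900 = 10*√319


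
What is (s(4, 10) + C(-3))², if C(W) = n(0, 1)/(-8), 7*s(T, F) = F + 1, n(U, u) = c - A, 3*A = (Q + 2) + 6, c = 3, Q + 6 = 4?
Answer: 6561/3136 ≈ 2.0922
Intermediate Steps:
Q = -2 (Q = -6 + 4 = -2)
A = 2 (A = ((-2 + 2) + 6)/3 = (0 + 6)/3 = (⅓)*6 = 2)
n(U, u) = 1 (n(U, u) = 3 - 1*2 = 3 - 2 = 1)
s(T, F) = ⅐ + F/7 (s(T, F) = (F + 1)/7 = (1 + F)/7 = ⅐ + F/7)
C(W) = -⅛ (C(W) = 1/(-8) = 1*(-⅛) = -⅛)
(s(4, 10) + C(-3))² = ((⅐ + (⅐)*10) - ⅛)² = ((⅐ + 10/7) - ⅛)² = (11/7 - ⅛)² = (81/56)² = 6561/3136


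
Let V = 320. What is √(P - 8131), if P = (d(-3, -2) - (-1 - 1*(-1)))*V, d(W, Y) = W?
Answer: I*√9091 ≈ 95.347*I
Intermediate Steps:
P = -960 (P = (-3 - (-1 - 1*(-1)))*320 = (-3 - (-1 + 1))*320 = (-3 - 1*0)*320 = (-3 + 0)*320 = -3*320 = -960)
√(P - 8131) = √(-960 - 8131) = √(-9091) = I*√9091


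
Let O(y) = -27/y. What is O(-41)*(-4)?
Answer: -108/41 ≈ -2.6341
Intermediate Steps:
O(-41)*(-4) = -27/(-41)*(-4) = -27*(-1/41)*(-4) = (27/41)*(-4) = -108/41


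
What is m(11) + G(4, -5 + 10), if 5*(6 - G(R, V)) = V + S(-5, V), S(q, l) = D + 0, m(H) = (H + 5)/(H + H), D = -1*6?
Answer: 381/55 ≈ 6.9273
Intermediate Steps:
D = -6
m(H) = (5 + H)/(2*H) (m(H) = (5 + H)/((2*H)) = (5 + H)*(1/(2*H)) = (5 + H)/(2*H))
S(q, l) = -6 (S(q, l) = -6 + 0 = -6)
G(R, V) = 36/5 - V/5 (G(R, V) = 6 - (V - 6)/5 = 6 - (-6 + V)/5 = 6 + (6/5 - V/5) = 36/5 - V/5)
m(11) + G(4, -5 + 10) = (1/2)*(5 + 11)/11 + (36/5 - (-5 + 10)/5) = (1/2)*(1/11)*16 + (36/5 - 1/5*5) = 8/11 + (36/5 - 1) = 8/11 + 31/5 = 381/55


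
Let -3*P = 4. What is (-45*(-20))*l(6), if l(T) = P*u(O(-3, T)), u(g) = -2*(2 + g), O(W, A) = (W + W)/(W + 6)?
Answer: 0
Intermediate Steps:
O(W, A) = 2*W/(6 + W) (O(W, A) = (2*W)/(6 + W) = 2*W/(6 + W))
P = -4/3 (P = -⅓*4 = -4/3 ≈ -1.3333)
u(g) = -4 - 2*g
l(T) = 0 (l(T) = -4*(-4 - 4*(-3)/(6 - 3))/3 = -4*(-4 - 4*(-3)/3)/3 = -4*(-4 - 2*(-2))/3 = -4*(-4 + 4)/3 = -4/3*0 = 0)
(-45*(-20))*l(6) = -45*(-20)*0 = 900*0 = 0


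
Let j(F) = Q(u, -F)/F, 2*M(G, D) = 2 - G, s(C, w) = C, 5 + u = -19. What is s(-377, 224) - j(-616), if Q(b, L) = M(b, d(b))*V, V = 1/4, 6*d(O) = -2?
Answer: -928915/2464 ≈ -376.99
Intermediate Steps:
u = -24 (u = -5 - 19 = -24)
d(O) = -1/3 (d(O) = (1/6)*(-2) = -1/3)
V = 1/4 ≈ 0.25000
M(G, D) = 1 - G/2 (M(G, D) = (2 - G)/2 = 1 - G/2)
Q(b, L) = 1/4 - b/8 (Q(b, L) = (1 - b/2)*(1/4) = 1/4 - b/8)
j(F) = 13/(4*F) (j(F) = (1/4 - 1/8*(-24))/F = (1/4 + 3)/F = 13/(4*F))
s(-377, 224) - j(-616) = -377 - 13/(4*(-616)) = -377 - 13*(-1)/(4*616) = -377 - 1*(-13/2464) = -377 + 13/2464 = -928915/2464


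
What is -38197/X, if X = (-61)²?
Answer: -38197/3721 ≈ -10.265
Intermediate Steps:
X = 3721
-38197/X = -38197/3721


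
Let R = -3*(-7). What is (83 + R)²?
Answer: 10816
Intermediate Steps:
R = 21
(83 + R)² = (83 + 21)² = 104² = 10816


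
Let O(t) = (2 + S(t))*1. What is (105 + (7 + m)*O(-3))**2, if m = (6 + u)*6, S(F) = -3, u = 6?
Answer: 676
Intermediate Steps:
O(t) = -1 (O(t) = (2 - 3)*1 = -1*1 = -1)
m = 72 (m = (6 + 6)*6 = 12*6 = 72)
(105 + (7 + m)*O(-3))**2 = (105 + (7 + 72)*(-1))**2 = (105 + 79*(-1))**2 = (105 - 79)**2 = 26**2 = 676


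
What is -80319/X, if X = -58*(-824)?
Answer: -80319/47792 ≈ -1.6806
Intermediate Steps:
X = 47792
-80319/X = -80319/47792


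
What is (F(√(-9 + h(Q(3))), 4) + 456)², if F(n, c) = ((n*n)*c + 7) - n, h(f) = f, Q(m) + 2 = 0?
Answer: (419 - I*√11)² ≈ 1.7555e+5 - 2779.0*I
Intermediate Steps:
Q(m) = -2 (Q(m) = -2 + 0 = -2)
F(n, c) = 7 - n + c*n² (F(n, c) = (n²*c + 7) - n = (c*n² + 7) - n = (7 + c*n²) - n = 7 - n + c*n²)
(F(√(-9 + h(Q(3))), 4) + 456)² = ((7 - √(-9 - 2) + 4*(√(-9 - 2))²) + 456)² = ((7 - √(-11) + 4*(√(-11))²) + 456)² = ((7 - I*√11 + 4*(I*√11)²) + 456)² = ((7 - I*√11 + 4*(-11)) + 456)² = ((7 - I*√11 - 44) + 456)² = ((-37 - I*√11) + 456)² = (419 - I*√11)²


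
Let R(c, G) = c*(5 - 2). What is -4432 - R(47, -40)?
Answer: -4573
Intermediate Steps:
R(c, G) = 3*c (R(c, G) = c*3 = 3*c)
-4432 - R(47, -40) = -4432 - 3*47 = -4432 - 1*141 = -4432 - 141 = -4573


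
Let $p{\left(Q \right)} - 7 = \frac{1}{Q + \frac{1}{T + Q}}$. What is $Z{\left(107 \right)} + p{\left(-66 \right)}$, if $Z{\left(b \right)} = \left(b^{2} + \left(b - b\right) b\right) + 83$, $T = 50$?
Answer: $\frac{12196707}{1057} \approx 11539.0$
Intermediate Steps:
$p{\left(Q \right)} = 7 + \frac{1}{Q + \frac{1}{50 + Q}}$
$Z{\left(b \right)} = 83 + b^{2}$ ($Z{\left(b \right)} = \left(b^{2} + 0 b\right) + 83 = \left(b^{2} + 0\right) + 83 = b^{2} + 83 = 83 + b^{2}$)
$Z{\left(107 \right)} + p{\left(-66 \right)} = \left(83 + 107^{2}\right) + \frac{57 + 7 \left(-66\right)^{2} + 351 \left(-66\right)}{1 + \left(-66\right)^{2} + 50 \left(-66\right)} = \left(83 + 11449\right) + \frac{57 + 7 \cdot 4356 - 23166}{1 + 4356 - 3300} = 11532 + \frac{57 + 30492 - 23166}{1057} = 11532 + \frac{1}{1057} \cdot 7383 = 11532 + \frac{7383}{1057} = \frac{12196707}{1057}$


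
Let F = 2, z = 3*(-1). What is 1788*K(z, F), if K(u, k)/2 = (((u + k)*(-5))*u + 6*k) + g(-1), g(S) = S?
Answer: -14304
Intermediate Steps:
z = -3
K(u, k) = -2 + 12*k + 2*u*(-5*k - 5*u) (K(u, k) = 2*((((u + k)*(-5))*u + 6*k) - 1) = 2*((((k + u)*(-5))*u + 6*k) - 1) = 2*(((-5*k - 5*u)*u + 6*k) - 1) = 2*((u*(-5*k - 5*u) + 6*k) - 1) = 2*((6*k + u*(-5*k - 5*u)) - 1) = 2*(-1 + 6*k + u*(-5*k - 5*u)) = -2 + 12*k + 2*u*(-5*k - 5*u))
1788*K(z, F) = 1788*(-2 - 10*(-3)² + 12*2 - 10*2*(-3)) = 1788*(-2 - 10*9 + 24 + 60) = 1788*(-2 - 90 + 24 + 60) = 1788*(-8) = -14304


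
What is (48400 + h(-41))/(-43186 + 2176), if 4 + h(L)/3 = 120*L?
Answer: -16814/20505 ≈ -0.81999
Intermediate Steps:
h(L) = -12 + 360*L (h(L) = -12 + 3*(120*L) = -12 + 360*L)
(48400 + h(-41))/(-43186 + 2176) = (48400 + (-12 + 360*(-41)))/(-43186 + 2176) = (48400 + (-12 - 14760))/(-41010) = (48400 - 14772)*(-1/41010) = 33628*(-1/41010) = -16814/20505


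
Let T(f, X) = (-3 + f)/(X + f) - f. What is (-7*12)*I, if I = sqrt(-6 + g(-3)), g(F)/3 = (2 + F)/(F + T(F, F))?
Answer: -252*I ≈ -252.0*I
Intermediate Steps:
T(f, X) = -f + (-3 + f)/(X + f) (T(f, X) = (-3 + f)/(X + f) - f = -f + (-3 + f)/(X + f))
g(F) = 3*(2 + F)/(F + (-3 + F - 2*F**2)/(2*F)) (g(F) = 3*((2 + F)/(F + (-3 + F - F**2 - F*F)/(F + F))) = 3*((2 + F)/(F + (-3 + F - F**2 - F**2)/((2*F)))) = 3*((2 + F)/(F + (1/(2*F))*(-3 + F - 2*F**2))) = 3*((2 + F)/(F + (-3 + F - 2*F**2)/(2*F))) = 3*(2 + F)/(F + (-3 + F - 2*F**2)/(2*F)))
I = 3*I (I = sqrt(-6 + 6*(-3)*(2 - 3)/(-3 - 3)) = sqrt(-6 + 6*(-3)*(-1)/(-6)) = sqrt(-6 + 6*(-3)*(-1/6)*(-1)) = sqrt(-6 - 3) = sqrt(-9) = 3*I ≈ 3.0*I)
(-7*12)*I = (-7*12)*(3*I) = -252*I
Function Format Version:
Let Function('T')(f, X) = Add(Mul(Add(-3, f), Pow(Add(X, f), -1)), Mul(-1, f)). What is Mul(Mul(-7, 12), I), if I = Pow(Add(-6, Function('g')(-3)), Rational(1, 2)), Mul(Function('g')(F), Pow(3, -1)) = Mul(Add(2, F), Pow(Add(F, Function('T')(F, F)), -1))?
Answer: Mul(-252, I) ≈ Mul(-252.00, I)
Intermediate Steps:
Function('T')(f, X) = Add(Mul(-1, f), Mul(Pow(Add(X, f), -1), Add(-3, f))) (Function('T')(f, X) = Add(Mul(Pow(Add(X, f), -1), Add(-3, f)), Mul(-1, f)) = Add(Mul(-1, f), Mul(Pow(Add(X, f), -1), Add(-3, f))))
Function('g')(F) = Mul(3, Pow(Add(F, Mul(Rational(1, 2), Pow(F, -1), Add(-3, F, Mul(-2, Pow(F, 2))))), -1), Add(2, F)) (Function('g')(F) = Mul(3, Mul(Add(2, F), Pow(Add(F, Mul(Pow(Add(F, F), -1), Add(-3, F, Mul(-1, Pow(F, 2)), Mul(-1, F, F)))), -1))) = Mul(3, Mul(Add(2, F), Pow(Add(F, Mul(Pow(Mul(2, F), -1), Add(-3, F, Mul(-1, Pow(F, 2)), Mul(-1, Pow(F, 2))))), -1))) = Mul(3, Mul(Add(2, F), Pow(Add(F, Mul(Mul(Rational(1, 2), Pow(F, -1)), Add(-3, F, Mul(-2, Pow(F, 2))))), -1))) = Mul(3, Mul(Add(2, F), Pow(Add(F, Mul(Rational(1, 2), Pow(F, -1), Add(-3, F, Mul(-2, Pow(F, 2))))), -1))) = Mul(3, Mul(Pow(Add(F, Mul(Rational(1, 2), Pow(F, -1), Add(-3, F, Mul(-2, Pow(F, 2))))), -1), Add(2, F))) = Mul(3, Pow(Add(F, Mul(Rational(1, 2), Pow(F, -1), Add(-3, F, Mul(-2, Pow(F, 2))))), -1), Add(2, F)))
I = Mul(3, I) (I = Pow(Add(-6, Mul(6, -3, Pow(Add(-3, -3), -1), Add(2, -3))), Rational(1, 2)) = Pow(Add(-6, Mul(6, -3, Pow(-6, -1), -1)), Rational(1, 2)) = Pow(Add(-6, Mul(6, -3, Rational(-1, 6), -1)), Rational(1, 2)) = Pow(Add(-6, -3), Rational(1, 2)) = Pow(-9, Rational(1, 2)) = Mul(3, I) ≈ Mul(3.0000, I))
Mul(Mul(-7, 12), I) = Mul(Mul(-7, 12), Mul(3, I)) = Mul(-84, Mul(3, I)) = Mul(-252, I)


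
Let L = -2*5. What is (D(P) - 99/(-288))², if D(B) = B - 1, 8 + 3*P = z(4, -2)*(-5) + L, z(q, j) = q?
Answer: 1635841/9216 ≈ 177.50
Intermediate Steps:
L = -10
P = -38/3 (P = -8/3 + (4*(-5) - 10)/3 = -8/3 + (-20 - 10)/3 = -8/3 + (⅓)*(-30) = -8/3 - 10 = -38/3 ≈ -12.667)
D(B) = -1 + B
(D(P) - 99/(-288))² = ((-1 - 38/3) - 99/(-288))² = (-41/3 - 99*(-1/288))² = (-41/3 + 11/32)² = (-1279/96)² = 1635841/9216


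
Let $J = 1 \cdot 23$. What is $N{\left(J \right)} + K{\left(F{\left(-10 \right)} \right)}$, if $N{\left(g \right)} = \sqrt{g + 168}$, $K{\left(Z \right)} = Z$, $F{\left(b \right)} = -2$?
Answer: $-2 + \sqrt{191} \approx 11.82$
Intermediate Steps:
$J = 23$
$N{\left(g \right)} = \sqrt{168 + g}$
$N{\left(J \right)} + K{\left(F{\left(-10 \right)} \right)} = \sqrt{168 + 23} - 2 = \sqrt{191} - 2 = -2 + \sqrt{191}$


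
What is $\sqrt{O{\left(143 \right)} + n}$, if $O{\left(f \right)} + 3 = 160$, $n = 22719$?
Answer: $2 \sqrt{5719} \approx 151.25$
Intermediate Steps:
$O{\left(f \right)} = 157$ ($O{\left(f \right)} = -3 + 160 = 157$)
$\sqrt{O{\left(143 \right)} + n} = \sqrt{157 + 22719} = \sqrt{22876} = 2 \sqrt{5719}$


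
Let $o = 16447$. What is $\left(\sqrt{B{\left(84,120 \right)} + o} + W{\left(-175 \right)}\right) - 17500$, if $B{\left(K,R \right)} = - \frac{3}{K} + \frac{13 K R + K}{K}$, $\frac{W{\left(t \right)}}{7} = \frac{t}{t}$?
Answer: $-17493 + \frac{\sqrt{3529561}}{14} \approx -17359.0$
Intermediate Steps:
$W{\left(t \right)} = 7$ ($W{\left(t \right)} = 7 \frac{t}{t} = 7 \cdot 1 = 7$)
$B{\left(K,R \right)} = - \frac{3}{K} + \frac{K + 13 K R}{K}$ ($B{\left(K,R \right)} = - \frac{3}{K} + \frac{13 K R + K}{K} = - \frac{3}{K} + \frac{K + 13 K R}{K}$)
$\left(\sqrt{B{\left(84,120 \right)} + o} + W{\left(-175 \right)}\right) - 17500 = \left(\sqrt{\left(1 - \frac{3}{84} + 13 \cdot 120\right) + 16447} + 7\right) - 17500 = \left(\sqrt{\left(1 - \frac{1}{28} + 1560\right) + 16447} + 7\right) - 17500 = \left(\sqrt{\frac{43707}{28} + 16447} + 7\right) - 17500 = \left(\sqrt{\frac{504223}{28}} + 7\right) - 17500 = \left(\frac{\sqrt{3529561}}{14} + 7\right) - 17500 = \left(7 + \frac{\sqrt{3529561}}{14}\right) - 17500 = -17493 + \frac{\sqrt{3529561}}{14}$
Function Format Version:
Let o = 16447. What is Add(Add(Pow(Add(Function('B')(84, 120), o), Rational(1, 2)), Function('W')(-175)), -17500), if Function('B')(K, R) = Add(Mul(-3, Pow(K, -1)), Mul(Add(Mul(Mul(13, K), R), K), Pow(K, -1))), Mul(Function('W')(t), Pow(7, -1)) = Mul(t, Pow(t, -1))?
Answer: Add(-17493, Mul(Rational(1, 14), Pow(3529561, Rational(1, 2)))) ≈ -17359.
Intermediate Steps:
Function('W')(t) = 7 (Function('W')(t) = Mul(7, Mul(t, Pow(t, -1))) = Mul(7, 1) = 7)
Function('B')(K, R) = Add(Mul(-3, Pow(K, -1)), Mul(Pow(K, -1), Add(K, Mul(13, K, R)))) (Function('B')(K, R) = Add(Mul(-3, Pow(K, -1)), Mul(Add(Mul(13, K, R), K), Pow(K, -1))) = Add(Mul(-3, Pow(K, -1)), Mul(Add(K, Mul(13, K, R)), Pow(K, -1))) = Add(Mul(-3, Pow(K, -1)), Mul(Pow(K, -1), Add(K, Mul(13, K, R)))))
Add(Add(Pow(Add(Function('B')(84, 120), o), Rational(1, 2)), Function('W')(-175)), -17500) = Add(Add(Pow(Add(Add(1, Mul(-3, Pow(84, -1)), Mul(13, 120)), 16447), Rational(1, 2)), 7), -17500) = Add(Add(Pow(Add(Add(1, Mul(-3, Rational(1, 84)), 1560), 16447), Rational(1, 2)), 7), -17500) = Add(Add(Pow(Add(Add(1, Rational(-1, 28), 1560), 16447), Rational(1, 2)), 7), -17500) = Add(Add(Pow(Add(Rational(43707, 28), 16447), Rational(1, 2)), 7), -17500) = Add(Add(Pow(Rational(504223, 28), Rational(1, 2)), 7), -17500) = Add(Add(Mul(Rational(1, 14), Pow(3529561, Rational(1, 2))), 7), -17500) = Add(Add(7, Mul(Rational(1, 14), Pow(3529561, Rational(1, 2)))), -17500) = Add(-17493, Mul(Rational(1, 14), Pow(3529561, Rational(1, 2))))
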